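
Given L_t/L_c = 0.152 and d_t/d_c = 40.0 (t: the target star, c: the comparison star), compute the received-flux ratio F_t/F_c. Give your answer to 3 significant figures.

F = L/(4πd²), so F_t/F_c = (L_t/L_c) / (d_t/d_c)²
= 0.152 / (40.0)² = 0.152 / 1600 = 9.500×10^-5.

9.50×10^-5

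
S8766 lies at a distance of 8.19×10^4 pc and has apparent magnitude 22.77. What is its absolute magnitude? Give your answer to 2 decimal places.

3.20

M = m − 5 log₁₀(d/10 pc) = 22.77 − 5 log₁₀(8.19×10^4/10)
  = 22.77 − 5 × 3.913 = 22.77 − 19.57 = 3.20.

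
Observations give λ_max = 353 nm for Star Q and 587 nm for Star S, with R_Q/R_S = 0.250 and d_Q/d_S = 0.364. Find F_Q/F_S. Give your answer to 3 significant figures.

Wien's law: T_Q/T_S = λ_S/λ_Q = 587/353 = 1.663.
L_Q/L_S = (R_Q/R_S)²(T_Q/T_S)⁴ = (0.250)²(1.663)⁴ = 0.4779.
F_Q/F_S = (L_Q/L_S)/(d_Q/d_S)² = 0.4779/(0.364)² = 3.607.

3.61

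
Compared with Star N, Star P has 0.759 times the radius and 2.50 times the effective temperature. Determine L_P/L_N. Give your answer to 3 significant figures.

22.5

From the Stefan–Boltzmann law, L ∝ R²T⁴, so
L_P/L_N = (R_P/R_N)² (T_P/T_N)⁴ = (0.759)² × (2.50)⁴ = 0.5761 × 39.06 = 22.50.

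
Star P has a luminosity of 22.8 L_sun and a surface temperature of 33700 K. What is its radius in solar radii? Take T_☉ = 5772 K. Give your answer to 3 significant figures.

0.140 solar radii

R/R_☉ = √(L/L_☉) / (T/T_☉)² = √(22.8) / (5.839)²
       = 4.775 / 34.09 = 0.1401.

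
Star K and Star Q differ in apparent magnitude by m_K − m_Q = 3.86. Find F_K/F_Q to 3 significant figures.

0.0286

F_K/F_Q = 10^(−(m_K − m_Q)/2.5) = 10^(-3.86/2.5) = 10^-1.544 = 0.02858.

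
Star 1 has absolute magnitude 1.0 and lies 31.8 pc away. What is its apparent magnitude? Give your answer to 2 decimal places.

3.51

m = M + 5 log₁₀(d/10 pc) = 1.0 + 5 log₁₀(31.8/10)
  = 1.0 + 5 × 0.502 = 1.0 + 2.51 = 3.51.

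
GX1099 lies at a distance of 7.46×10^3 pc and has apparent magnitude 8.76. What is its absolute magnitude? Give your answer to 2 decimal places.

M = m − 5 log₁₀(d/10 pc) = 8.76 − 5 log₁₀(7.46×10^3/10)
  = 8.76 − 5 × 2.873 = 8.76 − 14.36 = -5.60.

-5.60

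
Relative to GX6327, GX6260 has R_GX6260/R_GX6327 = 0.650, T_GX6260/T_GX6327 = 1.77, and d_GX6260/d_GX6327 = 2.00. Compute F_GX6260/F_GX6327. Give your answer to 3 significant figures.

1.04

L_GX6260/L_GX6327 = (R_GX6260/R_GX6327)²(T_GX6260/T_GX6327)⁴ = (0.650)² × (1.77)⁴ = 4.147.
F_GX6260/F_GX6327 = (L_GX6260/L_GX6327)/(d_GX6260/d_GX6327)² = 4.147 / (2.00)² = 1.037.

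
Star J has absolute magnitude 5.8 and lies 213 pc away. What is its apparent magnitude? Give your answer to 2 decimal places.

12.44

m = M + 5 log₁₀(d/10 pc) = 5.8 + 5 log₁₀(213/10)
  = 5.8 + 5 × 1.328 = 5.8 + 6.64 = 12.44.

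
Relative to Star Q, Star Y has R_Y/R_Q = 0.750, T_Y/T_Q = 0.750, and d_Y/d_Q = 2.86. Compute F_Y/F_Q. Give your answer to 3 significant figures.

0.0218

L_Y/L_Q = (R_Y/R_Q)²(T_Y/T_Q)⁴ = (0.750)² × (0.750)⁴ = 0.1780.
F_Y/F_Q = (L_Y/L_Q)/(d_Y/d_Q)² = 0.1780 / (2.86)² = 0.02176.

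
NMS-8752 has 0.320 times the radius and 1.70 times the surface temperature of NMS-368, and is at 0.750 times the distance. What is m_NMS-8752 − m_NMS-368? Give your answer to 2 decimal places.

L_NMS-8752/L_NMS-368 = (0.320)²(1.70)⁴ = 0.8553.
F_NMS-8752/F_NMS-368 = (L_NMS-8752/L_NMS-368)/(d_NMS-8752/d_NMS-368)² = 0.8553/0.5625 = 1.520.
m_NMS-8752 − m_NMS-368 = −2.5 log₁₀(1.520) = -0.45.

-0.45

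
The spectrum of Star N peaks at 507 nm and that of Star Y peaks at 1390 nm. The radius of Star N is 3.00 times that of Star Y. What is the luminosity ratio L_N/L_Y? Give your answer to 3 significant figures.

508

Wien's law gives T ∝ 1/λ_max, so T_N/T_Y = λ_Y/λ_N = 1390/507 = 2.742.
Then L ∝ R²T⁴ gives L_N/L_Y = (3.00)² × (2.742)⁴ = 9.000 × 56.50 = 508.5.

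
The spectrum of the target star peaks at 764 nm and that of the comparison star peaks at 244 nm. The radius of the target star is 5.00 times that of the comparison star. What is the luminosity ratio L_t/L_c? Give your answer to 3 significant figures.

Wien's law gives T ∝ 1/λ_max, so T_t/T_c = λ_c/λ_t = 244/764 = 0.3194.
Then L ∝ R²T⁴ gives L_t/L_c = (5.00)² × (0.3194)⁴ = 25.00 × 0.01040 = 0.2601.

0.260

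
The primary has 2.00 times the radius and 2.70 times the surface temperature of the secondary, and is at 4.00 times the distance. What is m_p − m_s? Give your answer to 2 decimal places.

-2.81

L_p/L_s = (2.00)²(2.70)⁴ = 212.6.
F_p/F_s = (L_p/L_s)/(d_p/d_s)² = 212.6/16.00 = 13.29.
m_p − m_s = −2.5 log₁₀(13.29) = -2.81.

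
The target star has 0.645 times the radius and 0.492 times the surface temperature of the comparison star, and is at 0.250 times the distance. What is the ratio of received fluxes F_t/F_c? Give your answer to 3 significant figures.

L_t/L_c = (R_t/R_c)²(T_t/T_c)⁴ = (0.645)² × (0.492)⁴ = 0.02438.
F_t/F_c = (L_t/L_c)/(d_t/d_c)² = 0.02438 / (0.250)² = 0.3900.

0.390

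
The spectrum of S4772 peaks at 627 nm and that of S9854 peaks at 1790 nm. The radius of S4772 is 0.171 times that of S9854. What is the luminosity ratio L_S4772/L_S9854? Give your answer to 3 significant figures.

Wien's law gives T ∝ 1/λ_max, so T_S4772/T_S9854 = λ_S9854/λ_S4772 = 1790/627 = 2.855.
Then L ∝ R²T⁴ gives L_S4772/L_S9854 = (0.171)² × (2.855)⁴ = 0.02924 × 66.43 = 1.942.

1.94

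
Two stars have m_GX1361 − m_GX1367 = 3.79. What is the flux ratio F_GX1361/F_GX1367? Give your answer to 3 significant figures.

0.0305

F_GX1361/F_GX1367 = 10^(−(m_GX1361 − m_GX1367)/2.5) = 10^(-3.79/2.5) = 10^-1.516 = 0.03048.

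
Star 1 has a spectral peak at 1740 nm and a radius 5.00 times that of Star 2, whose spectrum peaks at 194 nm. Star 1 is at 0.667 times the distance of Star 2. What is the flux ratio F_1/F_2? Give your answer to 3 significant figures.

Wien's law: T_1/T_2 = λ_2/λ_1 = 194/1740 = 0.1115.
L_1/L_2 = (R_1/R_2)²(T_1/T_2)⁴ = (5.00)²(0.1115)⁴ = 0.003863.
F_1/F_2 = (L_1/L_2)/(d_1/d_2)² = 0.003863/(0.667)² = 0.008684.

0.00868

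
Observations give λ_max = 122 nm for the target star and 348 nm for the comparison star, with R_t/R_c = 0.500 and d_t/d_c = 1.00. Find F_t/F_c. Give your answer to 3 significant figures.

16.6

Wien's law: T_t/T_c = λ_c/λ_t = 348/122 = 2.852.
L_t/L_c = (R_t/R_c)²(T_t/T_c)⁴ = (0.500)²(2.852)⁴ = 16.55.
F_t/F_c = (L_t/L_c)/(d_t/d_c)² = 16.55/(1.00)² = 16.55.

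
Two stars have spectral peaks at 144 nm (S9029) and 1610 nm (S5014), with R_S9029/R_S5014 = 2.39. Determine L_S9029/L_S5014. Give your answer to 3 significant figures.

8.93×10^4

Wien's law gives T ∝ 1/λ_max, so T_S9029/T_S5014 = λ_S5014/λ_S9029 = 1610/144 = 11.18.
Then L ∝ R²T⁴ gives L_S9029/L_S5014 = (2.39)² × (11.18)⁴ = 5.712 × 1.563×10^4 = 8.926×10^4.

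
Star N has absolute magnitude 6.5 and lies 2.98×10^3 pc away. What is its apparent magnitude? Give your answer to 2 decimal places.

18.87

m = M + 5 log₁₀(d/10 pc) = 6.5 + 5 log₁₀(2.98×10^3/10)
  = 6.5 + 5 × 2.474 = 6.5 + 12.37 = 18.87.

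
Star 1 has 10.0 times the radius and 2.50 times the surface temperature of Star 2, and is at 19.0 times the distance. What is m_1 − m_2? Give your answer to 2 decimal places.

L_1/L_2 = (10.0)²(2.50)⁴ = 3906.
F_1/F_2 = (L_1/L_2)/(d_1/d_2)² = 3906/361.0 = 10.82.
m_1 − m_2 = −2.5 log₁₀(10.82) = -2.59.

-2.59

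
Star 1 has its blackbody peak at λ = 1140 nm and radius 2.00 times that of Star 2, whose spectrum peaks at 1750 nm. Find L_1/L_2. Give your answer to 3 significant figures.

Wien's law gives T ∝ 1/λ_max, so T_1/T_2 = λ_2/λ_1 = 1750/1140 = 1.535.
Then L ∝ R²T⁴ gives L_1/L_2 = (2.00)² × (1.535)⁴ = 4.000 × 5.553 = 22.21.

22.2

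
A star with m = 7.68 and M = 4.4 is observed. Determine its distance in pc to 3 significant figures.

m − M = 5 log₁₀(d/10 pc)
7.68 − (4.4) = 3.28 = 5 log₁₀(d/10)
d = 10 × 10^(3.28/5) = 10 × 10^0.656 = 45.29 pc.

45.3 pc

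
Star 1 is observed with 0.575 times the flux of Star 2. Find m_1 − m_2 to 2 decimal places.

m_1 − m_2 = −2.5 log₁₀(F_1/F_2) = −2.5 log₁₀(0.575) = −2.5 × (-0.240) = 0.601.

0.60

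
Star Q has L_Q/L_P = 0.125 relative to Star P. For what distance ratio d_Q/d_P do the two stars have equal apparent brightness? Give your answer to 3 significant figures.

0.354

Equal flux requires L_Q/d_Q² = L_P/d_P², so d_Q/d_P = √(L_Q/L_P)
= √(0.125) = 0.3536.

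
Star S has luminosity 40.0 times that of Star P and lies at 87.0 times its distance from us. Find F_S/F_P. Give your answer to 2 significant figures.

F = L/(4πd²), so F_S/F_P = (L_S/L_P) / (d_S/d_P)²
= 40.0 / (87.0)² = 40.0 / 7569 = 0.005285.

0.0053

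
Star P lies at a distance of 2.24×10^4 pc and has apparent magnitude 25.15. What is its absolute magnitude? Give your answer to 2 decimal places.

M = m − 5 log₁₀(d/10 pc) = 25.15 − 5 log₁₀(2.24×10^4/10)
  = 25.15 − 5 × 3.350 = 25.15 − 16.75 = 8.40.

8.40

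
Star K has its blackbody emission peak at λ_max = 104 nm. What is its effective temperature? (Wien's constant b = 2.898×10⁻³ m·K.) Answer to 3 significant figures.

2.79×10^4 K

T = b/λ_max = 2.898×10⁻³ / (104×10⁻⁹) = 2.787×10^4 K.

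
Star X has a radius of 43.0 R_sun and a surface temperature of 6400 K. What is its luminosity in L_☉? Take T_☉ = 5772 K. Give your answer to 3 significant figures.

2.79×10^3 L_☉

L/L_☉ = (R/R_☉)² (T/T_☉)⁴ = (43.0)² × (6400/5772)⁴
       = 1849 × (1.109)⁴ = 1849 × 1.512 = 2795.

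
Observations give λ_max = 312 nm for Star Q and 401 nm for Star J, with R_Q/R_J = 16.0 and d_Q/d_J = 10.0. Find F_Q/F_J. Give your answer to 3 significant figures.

Wien's law: T_Q/T_J = λ_J/λ_Q = 401/312 = 1.285.
L_Q/L_J = (R_Q/R_J)²(T_Q/T_J)⁴ = (16.0)²(1.285)⁴ = 698.6.
F_Q/F_J = (L_Q/L_J)/(d_Q/d_J)² = 698.6/(10.0)² = 6.986.

6.99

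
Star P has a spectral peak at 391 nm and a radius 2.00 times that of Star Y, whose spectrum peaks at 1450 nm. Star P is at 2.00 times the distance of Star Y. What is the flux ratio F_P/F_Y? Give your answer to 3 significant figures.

Wien's law: T_P/T_Y = λ_Y/λ_P = 1450/391 = 3.708.
L_P/L_Y = (R_P/R_Y)²(T_P/T_Y)⁴ = (2.00)²(3.708)⁴ = 756.5.
F_P/F_Y = (L_P/L_Y)/(d_P/d_Y)² = 756.5/(2.00)² = 189.1.

189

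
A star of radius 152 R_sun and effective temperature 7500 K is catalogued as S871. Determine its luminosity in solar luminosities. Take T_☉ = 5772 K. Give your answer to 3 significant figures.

L/L_☉ = (R/R_☉)² (T/T_☉)⁴ = (152)² × (7500/5772)⁴
       = 2.310×10^4 × (1.299)⁴ = 2.310×10^4 × 2.851 = 6.586×10^4.

6.59×10^4 solar luminosities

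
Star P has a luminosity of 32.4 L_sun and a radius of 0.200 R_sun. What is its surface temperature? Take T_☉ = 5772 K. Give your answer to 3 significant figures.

T/T_☉ = (L/L_☉)^(1/4) / (R/R_☉)^(1/2)
T = 5772 × (32.4)^(1/4) / √(0.200) = 5772 × 2.386 / 0.4472 = 3.079×10^4 K.

3.08×10^4 K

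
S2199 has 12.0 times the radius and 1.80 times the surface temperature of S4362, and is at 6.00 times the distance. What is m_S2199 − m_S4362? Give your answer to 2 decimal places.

L_S2199/L_S4362 = (12.0)²(1.80)⁴ = 1512.
F_S2199/F_S4362 = (L_S2199/L_S4362)/(d_S2199/d_S4362)² = 1512/36.00 = 41.99.
m_S2199 − m_S4362 = −2.5 log₁₀(41.99) = -4.06.

-4.06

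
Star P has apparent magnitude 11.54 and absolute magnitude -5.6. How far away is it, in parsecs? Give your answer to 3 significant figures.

2.68×10^4 pc

m − M = 5 log₁₀(d/10 pc)
11.54 − (-5.6) = 17.14 = 5 log₁₀(d/10)
d = 10 × 10^(17.14/5) = 10 × 10^3.428 = 2.679×10^4 pc.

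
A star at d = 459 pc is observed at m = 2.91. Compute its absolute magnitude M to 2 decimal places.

M = m − 5 log₁₀(d/10 pc) = 2.91 − 5 log₁₀(459/10)
  = 2.91 − 5 × 1.662 = 2.91 − 8.31 = -5.40.

-5.40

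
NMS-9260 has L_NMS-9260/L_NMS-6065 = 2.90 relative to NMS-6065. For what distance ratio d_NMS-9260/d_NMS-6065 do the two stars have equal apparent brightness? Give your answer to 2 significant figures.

1.7

Equal flux requires L_NMS-9260/d_NMS-9260² = L_NMS-6065/d_NMS-6065², so d_NMS-9260/d_NMS-6065 = √(L_NMS-9260/L_NMS-6065)
= √(2.90) = 1.703.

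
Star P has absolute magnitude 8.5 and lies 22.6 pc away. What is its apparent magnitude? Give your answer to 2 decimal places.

m = M + 5 log₁₀(d/10 pc) = 8.5 + 5 log₁₀(22.6/10)
  = 8.5 + 5 × 0.354 = 8.5 + 1.77 = 10.27.

10.27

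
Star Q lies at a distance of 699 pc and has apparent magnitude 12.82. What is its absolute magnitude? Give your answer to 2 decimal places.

3.60

M = m − 5 log₁₀(d/10 pc) = 12.82 − 5 log₁₀(699/10)
  = 12.82 − 5 × 1.844 = 12.82 − 9.22 = 3.60.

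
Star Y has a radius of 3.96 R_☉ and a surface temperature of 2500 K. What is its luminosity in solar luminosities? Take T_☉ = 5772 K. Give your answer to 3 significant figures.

0.552 solar luminosities

L/L_☉ = (R/R_☉)² (T/T_☉)⁴ = (3.96)² × (2500/5772)⁴
       = 15.68 × (0.4331)⁴ = 15.68 × 0.03519 = 0.5519.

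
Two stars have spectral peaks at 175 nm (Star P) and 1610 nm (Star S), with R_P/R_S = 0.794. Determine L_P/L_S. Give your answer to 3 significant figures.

4.52×10^3

Wien's law gives T ∝ 1/λ_max, so T_P/T_S = λ_S/λ_P = 1610/175 = 9.200.
Then L ∝ R²T⁴ gives L_P/L_S = (0.794)² × (9.200)⁴ = 0.6304 × 7164 = 4516.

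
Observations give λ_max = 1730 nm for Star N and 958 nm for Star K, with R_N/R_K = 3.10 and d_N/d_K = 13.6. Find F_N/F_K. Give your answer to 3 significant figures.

0.00489

Wien's law: T_N/T_K = λ_K/λ_N = 958/1730 = 0.5538.
L_N/L_K = (R_N/R_K)²(T_N/T_K)⁴ = (3.10)²(0.5538)⁴ = 0.9037.
F_N/F_K = (L_N/L_K)/(d_N/d_K)² = 0.9037/(13.6)² = 0.004886.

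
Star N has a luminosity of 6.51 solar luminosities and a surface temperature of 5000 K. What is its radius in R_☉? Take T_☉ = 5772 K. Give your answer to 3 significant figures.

R/R_☉ = √(L/L_☉) / (T/T_☉)² = √(6.51) / (0.8663)²
       = 2.551 / 0.7504 = 3.400.

3.40 R_☉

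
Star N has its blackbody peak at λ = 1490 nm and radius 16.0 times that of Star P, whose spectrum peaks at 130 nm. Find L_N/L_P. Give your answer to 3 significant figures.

Wien's law gives T ∝ 1/λ_max, so T_N/T_P = λ_P/λ_N = 130/1490 = 0.08725.
Then L ∝ R²T⁴ gives L_N/L_P = (16.0)² × (0.08725)⁴ = 256.0 × 5.795×10^-5 = 0.01483.

0.0148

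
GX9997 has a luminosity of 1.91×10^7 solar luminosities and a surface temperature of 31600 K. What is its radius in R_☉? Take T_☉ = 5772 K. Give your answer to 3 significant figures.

146 R_☉

R/R_☉ = √(L/L_☉) / (T/T_☉)² = √(1.91×10^7) / (5.475)²
       = 4370 / 29.97 = 145.8.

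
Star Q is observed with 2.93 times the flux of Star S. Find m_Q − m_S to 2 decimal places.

-1.17

m_Q − m_S = −2.5 log₁₀(F_Q/F_S) = −2.5 log₁₀(2.93) = −2.5 × (0.467) = -1.167.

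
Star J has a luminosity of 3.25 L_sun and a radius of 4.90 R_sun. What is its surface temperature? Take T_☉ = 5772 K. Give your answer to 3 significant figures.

3.50×10^3 K

T/T_☉ = (L/L_☉)^(1/4) / (R/R_☉)^(1/2)
T = 5772 × (3.25)^(1/4) / √(4.90) = 5772 × 1.343 / 2.214 = 3501 K.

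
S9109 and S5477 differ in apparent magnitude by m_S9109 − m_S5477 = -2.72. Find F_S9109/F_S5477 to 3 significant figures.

F_S9109/F_S5477 = 10^(−(m_S9109 − m_S5477)/2.5) = 10^(2.72/2.5) = 10^1.088 = 12.25.

12.2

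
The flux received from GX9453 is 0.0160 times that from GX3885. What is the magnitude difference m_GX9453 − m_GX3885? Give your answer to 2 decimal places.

m_GX9453 − m_GX3885 = −2.5 log₁₀(F_GX9453/F_GX3885) = −2.5 log₁₀(0.0160) = −2.5 × (-1.796) = 4.490.

4.49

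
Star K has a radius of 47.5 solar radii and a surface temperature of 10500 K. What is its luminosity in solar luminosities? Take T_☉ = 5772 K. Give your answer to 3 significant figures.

2.47×10^4 solar luminosities

L/L_☉ = (R/R_☉)² (T/T_☉)⁴ = (47.5)² × (10500/5772)⁴
       = 2256 × (1.819)⁴ = 2256 × 10.95 = 2.471×10^4.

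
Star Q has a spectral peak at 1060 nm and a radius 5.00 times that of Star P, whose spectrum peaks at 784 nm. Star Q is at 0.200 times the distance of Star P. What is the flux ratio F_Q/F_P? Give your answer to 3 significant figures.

Wien's law: T_Q/T_P = λ_P/λ_Q = 784/1060 = 0.7396.
L_Q/L_P = (R_Q/R_P)²(T_Q/T_P)⁴ = (5.00)²(0.7396)⁴ = 7.481.
F_Q/F_P = (L_Q/L_P)/(d_Q/d_P)² = 7.481/(0.200)² = 187.0.

187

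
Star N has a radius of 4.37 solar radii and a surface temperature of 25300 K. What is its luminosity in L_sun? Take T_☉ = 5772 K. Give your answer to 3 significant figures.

7.05×10^3 L_sun

L/L_☉ = (R/R_☉)² (T/T_☉)⁴ = (4.37)² × (25300/5772)⁴
       = 19.10 × (4.383)⁴ = 19.10 × 369.1 = 7049.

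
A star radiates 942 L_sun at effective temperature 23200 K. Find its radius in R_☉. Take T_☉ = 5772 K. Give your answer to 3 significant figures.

R/R_☉ = √(L/L_☉) / (T/T_☉)² = √(942) / (4.019)²
       = 30.69 / 16.16 = 1.900.

1.90 R_☉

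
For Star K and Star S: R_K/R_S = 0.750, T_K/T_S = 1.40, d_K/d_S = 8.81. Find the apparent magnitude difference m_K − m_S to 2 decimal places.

3.89

L_K/L_S = (0.750)²(1.40)⁴ = 2.161.
F_K/F_S = (L_K/L_S)/(d_K/d_S)² = 2.161/77.62 = 0.02784.
m_K − m_S = −2.5 log₁₀(0.02784) = 3.89.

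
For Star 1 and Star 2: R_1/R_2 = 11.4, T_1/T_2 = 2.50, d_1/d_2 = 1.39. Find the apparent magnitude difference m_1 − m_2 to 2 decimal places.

-8.55

L_1/L_2 = (11.4)²(2.50)⁴ = 5077.
F_1/F_2 = (L_1/L_2)/(d_1/d_2)² = 5077/1.932 = 2627.
m_1 − m_2 = −2.5 log₁₀(2627) = -8.55.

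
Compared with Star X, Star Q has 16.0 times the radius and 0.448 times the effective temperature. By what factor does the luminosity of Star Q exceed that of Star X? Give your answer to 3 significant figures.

10.3

From the Stefan–Boltzmann law, L ∝ R²T⁴, so
L_Q/L_X = (R_Q/R_X)² (T_Q/T_X)⁴ = (16.0)² × (0.448)⁴ = 256.0 × 0.04028 = 10.31.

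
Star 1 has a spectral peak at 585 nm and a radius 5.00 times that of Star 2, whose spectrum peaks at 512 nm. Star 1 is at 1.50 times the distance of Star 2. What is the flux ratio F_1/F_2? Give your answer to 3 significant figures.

Wien's law: T_1/T_2 = λ_2/λ_1 = 512/585 = 0.8752.
L_1/L_2 = (R_1/R_2)²(T_1/T_2)⁴ = (5.00)²(0.8752)⁴ = 14.67.
F_1/F_2 = (L_1/L_2)/(d_1/d_2)² = 14.67/(1.50)² = 6.519.

6.52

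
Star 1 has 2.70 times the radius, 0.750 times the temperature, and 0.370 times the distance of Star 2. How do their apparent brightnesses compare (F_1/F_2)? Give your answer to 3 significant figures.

16.8

L_1/L_2 = (R_1/R_2)²(T_1/T_2)⁴ = (2.70)² × (0.750)⁴ = 2.307.
F_1/F_2 = (L_1/L_2)/(d_1/d_2)² = 2.307 / (0.370)² = 16.85.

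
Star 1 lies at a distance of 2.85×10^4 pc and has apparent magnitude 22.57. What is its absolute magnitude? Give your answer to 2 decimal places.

5.30

M = m − 5 log₁₀(d/10 pc) = 22.57 − 5 log₁₀(2.85×10^4/10)
  = 22.57 − 5 × 3.455 = 22.57 − 17.27 = 5.30.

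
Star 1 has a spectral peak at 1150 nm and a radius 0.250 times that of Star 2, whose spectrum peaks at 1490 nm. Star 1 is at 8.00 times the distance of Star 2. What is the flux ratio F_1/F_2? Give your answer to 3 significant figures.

Wien's law: T_1/T_2 = λ_2/λ_1 = 1490/1150 = 1.296.
L_1/L_2 = (R_1/R_2)²(T_1/T_2)⁴ = (0.250)²(1.296)⁴ = 0.1761.
F_1/F_2 = (L_1/L_2)/(d_1/d_2)² = 0.1761/(8.00)² = 0.002752.

0.00275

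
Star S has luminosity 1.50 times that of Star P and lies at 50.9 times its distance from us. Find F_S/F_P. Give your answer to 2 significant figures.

F = L/(4πd²), so F_S/F_P = (L_S/L_P) / (d_S/d_P)²
= 1.50 / (50.9)² = 1.50 / 2591 = 5.790×10^-4.

5.8×10^-4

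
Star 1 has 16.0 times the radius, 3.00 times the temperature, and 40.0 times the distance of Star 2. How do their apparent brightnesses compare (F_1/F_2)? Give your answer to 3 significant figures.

13.0

L_1/L_2 = (R_1/R_2)²(T_1/T_2)⁴ = (16.0)² × (3.00)⁴ = 2.074×10^4.
F_1/F_2 = (L_1/L_2)/(d_1/d_2)² = 2.074×10^4 / (40.0)² = 12.96.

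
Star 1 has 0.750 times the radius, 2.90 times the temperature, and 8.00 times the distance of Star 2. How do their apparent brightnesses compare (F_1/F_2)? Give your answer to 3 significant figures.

0.622

L_1/L_2 = (R_1/R_2)²(T_1/T_2)⁴ = (0.750)² × (2.90)⁴ = 39.78.
F_1/F_2 = (L_1/L_2)/(d_1/d_2)² = 39.78 / (8.00)² = 0.6216.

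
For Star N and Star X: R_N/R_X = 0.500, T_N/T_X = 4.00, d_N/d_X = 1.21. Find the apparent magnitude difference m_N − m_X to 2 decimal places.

L_N/L_X = (0.500)²(4.00)⁴ = 64.00.
F_N/F_X = (L_N/L_X)/(d_N/d_X)² = 64.00/1.464 = 43.71.
m_N − m_X = −2.5 log₁₀(43.71) = -4.10.

-4.10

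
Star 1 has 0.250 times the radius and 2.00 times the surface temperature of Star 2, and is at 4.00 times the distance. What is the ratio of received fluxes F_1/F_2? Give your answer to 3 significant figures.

L_1/L_2 = (R_1/R_2)²(T_1/T_2)⁴ = (0.250)² × (2.00)⁴ = 1.000.
F_1/F_2 = (L_1/L_2)/(d_1/d_2)² = 1.000 / (4.00)² = 0.06250.

0.0625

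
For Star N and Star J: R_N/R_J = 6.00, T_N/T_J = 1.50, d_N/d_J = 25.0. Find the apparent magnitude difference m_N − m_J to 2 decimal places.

L_N/L_J = (6.00)²(1.50)⁴ = 182.2.
F_N/F_J = (L_N/L_J)/(d_N/d_J)² = 182.2/625.0 = 0.2916.
m_N − m_J = −2.5 log₁₀(0.2916) = 1.34.

1.34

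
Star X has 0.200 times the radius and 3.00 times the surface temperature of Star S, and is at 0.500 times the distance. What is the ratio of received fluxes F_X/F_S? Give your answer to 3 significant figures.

L_X/L_S = (R_X/R_S)²(T_X/T_S)⁴ = (0.200)² × (3.00)⁴ = 3.240.
F_X/F_S = (L_X/L_S)/(d_X/d_S)² = 3.240 / (0.500)² = 12.96.

13.0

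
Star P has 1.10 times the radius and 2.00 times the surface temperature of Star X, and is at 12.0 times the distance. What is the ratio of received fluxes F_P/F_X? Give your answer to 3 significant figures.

L_P/L_X = (R_P/R_X)²(T_P/T_X)⁴ = (1.10)² × (2.00)⁴ = 19.36.
F_P/F_X = (L_P/L_X)/(d_P/d_X)² = 19.36 / (12.0)² = 0.1344.

0.134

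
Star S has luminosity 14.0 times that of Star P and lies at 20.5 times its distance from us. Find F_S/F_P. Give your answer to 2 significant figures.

F = L/(4πd²), so F_S/F_P = (L_S/L_P) / (d_S/d_P)²
= 14.0 / (20.5)² = 14.0 / 420.2 = 0.03331.

0.033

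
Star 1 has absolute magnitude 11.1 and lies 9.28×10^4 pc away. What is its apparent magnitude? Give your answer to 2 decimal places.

30.94

m = M + 5 log₁₀(d/10 pc) = 11.1 + 5 log₁₀(9.28×10^4/10)
  = 11.1 + 5 × 3.968 = 11.1 + 19.84 = 30.94.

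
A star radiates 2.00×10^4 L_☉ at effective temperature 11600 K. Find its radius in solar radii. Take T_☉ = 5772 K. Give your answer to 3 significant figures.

R/R_☉ = √(L/L_☉) / (T/T_☉)² = √(2.00×10^4) / (2.010)²
       = 141.4 / 4.039 = 35.01.

35.0 solar radii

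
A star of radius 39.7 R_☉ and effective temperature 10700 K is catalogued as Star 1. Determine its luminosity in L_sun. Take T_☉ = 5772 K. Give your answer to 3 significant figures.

1.86×10^4 L_sun

L/L_☉ = (R/R_☉)² (T/T_☉)⁴ = (39.7)² × (10700/5772)⁴
       = 1576 × (1.854)⁴ = 1576 × 11.81 = 1.861×10^4.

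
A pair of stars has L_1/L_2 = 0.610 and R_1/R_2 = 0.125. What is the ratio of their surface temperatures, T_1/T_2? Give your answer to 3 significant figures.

2.50

L ∝ R²T⁴ gives T ∝ (L/R²)^(1/4), so
T_1/T_2 = (0.610 / 0.125²)^(1/4) = (39.04)^(1/4) = 2.500.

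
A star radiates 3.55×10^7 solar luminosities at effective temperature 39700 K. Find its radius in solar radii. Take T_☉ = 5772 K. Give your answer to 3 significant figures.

126 solar radii

R/R_☉ = √(L/L_☉) / (T/T_☉)² = √(3.55×10^7) / (6.878)²
       = 5958 / 47.31 = 125.9.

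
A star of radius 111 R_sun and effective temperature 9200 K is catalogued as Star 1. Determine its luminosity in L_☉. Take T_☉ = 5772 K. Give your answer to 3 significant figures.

7.95×10^4 L_☉

L/L_☉ = (R/R_☉)² (T/T_☉)⁴ = (111)² × (9200/5772)⁴
       = 1.232×10^4 × (1.594)⁴ = 1.232×10^4 × 6.454 = 7.952×10^4.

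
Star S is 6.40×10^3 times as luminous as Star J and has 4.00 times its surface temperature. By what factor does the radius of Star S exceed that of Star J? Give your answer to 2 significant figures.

L ∝ R²T⁴ gives R ∝ √L / T², so
R_S/R_J = √(6.40×10^3) / (4.00)² = 80.00 / 16.00 = 5.000.

5.0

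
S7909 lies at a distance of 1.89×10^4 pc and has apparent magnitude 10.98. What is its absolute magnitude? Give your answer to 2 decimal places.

-5.40

M = m − 5 log₁₀(d/10 pc) = 10.98 − 5 log₁₀(1.89×10^4/10)
  = 10.98 − 5 × 3.276 = 10.98 − 16.38 = -5.40.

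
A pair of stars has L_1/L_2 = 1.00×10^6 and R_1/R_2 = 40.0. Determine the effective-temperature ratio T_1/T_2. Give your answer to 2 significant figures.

L ∝ R²T⁴ gives T ∝ (L/R²)^(1/4), so
T_1/T_2 = (1.00×10^6 / 40.0²)^(1/4) = (625.0)^(1/4) = 5.000.

5.0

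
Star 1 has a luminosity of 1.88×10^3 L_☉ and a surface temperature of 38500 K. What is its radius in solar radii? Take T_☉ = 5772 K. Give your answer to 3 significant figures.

R/R_☉ = √(L/L_☉) / (T/T_☉)² = √(1.88×10^3) / (6.670)²
       = 43.36 / 44.49 = 0.9746.

0.975 solar radii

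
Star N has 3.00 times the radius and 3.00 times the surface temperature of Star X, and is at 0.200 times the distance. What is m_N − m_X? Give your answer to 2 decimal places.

-10.65

L_N/L_X = (3.00)²(3.00)⁴ = 729.0.
F_N/F_X = (L_N/L_X)/(d_N/d_X)² = 729.0/0.04000 = 1.822×10^4.
m_N − m_X = −2.5 log₁₀(1.822×10^4) = -10.65.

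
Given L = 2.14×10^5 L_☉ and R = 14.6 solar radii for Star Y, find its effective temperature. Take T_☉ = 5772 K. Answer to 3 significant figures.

3.25×10^4 K

T/T_☉ = (L/L_☉)^(1/4) / (R/R_☉)^(1/2)
T = 5772 × (2.14×10^5)^(1/4) / √(14.6) = 5772 × 21.51 / 3.821 = 3.249×10^4 K.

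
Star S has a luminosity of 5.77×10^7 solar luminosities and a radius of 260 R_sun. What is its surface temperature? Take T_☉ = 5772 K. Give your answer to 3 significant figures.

T/T_☉ = (L/L_☉)^(1/4) / (R/R_☉)^(1/2)
T = 5772 × (5.77×10^7)^(1/4) / √(260) = 5772 × 87.16 / 16.12 = 3.120×10^4 K.

3.12×10^4 K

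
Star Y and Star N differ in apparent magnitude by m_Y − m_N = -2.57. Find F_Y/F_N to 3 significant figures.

10.7

F_Y/F_N = 10^(−(m_Y − m_N)/2.5) = 10^(2.57/2.5) = 10^1.028 = 10.67.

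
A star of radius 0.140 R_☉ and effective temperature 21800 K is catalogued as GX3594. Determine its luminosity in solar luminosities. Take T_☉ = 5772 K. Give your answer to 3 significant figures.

L/L_☉ = (R/R_☉)² (T/T_☉)⁴ = (0.140)² × (21800/5772)⁴
       = 0.01960 × (3.777)⁴ = 0.01960 × 203.5 = 3.988.

3.99 solar luminosities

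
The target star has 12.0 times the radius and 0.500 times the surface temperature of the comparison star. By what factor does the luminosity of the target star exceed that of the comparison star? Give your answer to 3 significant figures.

9.00

From the Stefan–Boltzmann law, L ∝ R²T⁴, so
L_t/L_c = (R_t/R_c)² (T_t/T_c)⁴ = (12.0)² × (0.500)⁴ = 144.0 × 0.06250 = 9.000.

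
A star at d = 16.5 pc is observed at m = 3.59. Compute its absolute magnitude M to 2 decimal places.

M = m − 5 log₁₀(d/10 pc) = 3.59 − 5 log₁₀(16.5/10)
  = 3.59 − 5 × 0.217 = 3.59 − 1.09 = 2.50.

2.50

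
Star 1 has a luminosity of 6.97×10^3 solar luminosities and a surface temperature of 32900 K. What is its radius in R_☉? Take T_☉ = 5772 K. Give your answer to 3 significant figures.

R/R_☉ = √(L/L_☉) / (T/T_☉)² = √(6.97×10^3) / (5.700)²
       = 83.49 / 32.49 = 2.570.

2.57 R_☉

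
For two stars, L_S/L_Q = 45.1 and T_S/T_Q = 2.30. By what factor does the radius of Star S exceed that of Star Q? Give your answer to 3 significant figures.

1.27

L ∝ R²T⁴ gives R ∝ √L / T², so
R_S/R_Q = √(45.1) / (2.30)² = 6.716 / 5.290 = 1.269.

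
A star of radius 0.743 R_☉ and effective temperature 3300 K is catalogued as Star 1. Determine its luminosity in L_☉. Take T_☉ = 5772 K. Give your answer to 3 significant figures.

0.0590 L_☉

L/L_☉ = (R/R_☉)² (T/T_☉)⁴ = (0.743)² × (3300/5772)⁴
       = 0.5520 × (0.5717)⁴ = 0.5520 × 0.1068 = 0.05898.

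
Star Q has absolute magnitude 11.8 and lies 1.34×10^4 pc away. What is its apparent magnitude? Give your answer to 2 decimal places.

27.44

m = M + 5 log₁₀(d/10 pc) = 11.8 + 5 log₁₀(1.34×10^4/10)
  = 11.8 + 5 × 3.127 = 11.8 + 15.64 = 27.44.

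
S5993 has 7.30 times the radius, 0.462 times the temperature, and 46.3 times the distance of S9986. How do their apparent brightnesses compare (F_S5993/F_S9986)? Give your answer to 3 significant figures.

L_S5993/L_S9986 = (R_S5993/R_S9986)²(T_S5993/T_S9986)⁴ = (7.30)² × (0.462)⁴ = 2.428.
F_S5993/F_S9986 = (L_S5993/L_S9986)/(d_S5993/d_S9986)² = 2.428 / (46.3)² = 0.001133.

0.00113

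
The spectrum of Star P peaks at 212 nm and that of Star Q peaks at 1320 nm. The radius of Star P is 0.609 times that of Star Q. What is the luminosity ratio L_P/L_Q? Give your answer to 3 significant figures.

557

Wien's law gives T ∝ 1/λ_max, so T_P/T_Q = λ_Q/λ_P = 1320/212 = 6.226.
Then L ∝ R²T⁴ gives L_P/L_Q = (0.609)² × (6.226)⁴ = 0.3709 × 1503 = 557.4.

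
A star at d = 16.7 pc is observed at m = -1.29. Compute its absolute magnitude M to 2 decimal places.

-2.40

M = m − 5 log₁₀(d/10 pc) = -1.29 − 5 log₁₀(16.7/10)
  = -1.29 − 5 × 0.223 = -1.29 − 1.11 = -2.40.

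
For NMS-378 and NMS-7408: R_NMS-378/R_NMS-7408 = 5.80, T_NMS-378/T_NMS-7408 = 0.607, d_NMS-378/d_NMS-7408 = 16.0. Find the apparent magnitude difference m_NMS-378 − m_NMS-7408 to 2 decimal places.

4.37

L_NMS-378/L_NMS-7408 = (5.80)²(0.607)⁴ = 4.567.
F_NMS-378/F_NMS-7408 = (L_NMS-378/L_NMS-7408)/(d_NMS-378/d_NMS-7408)² = 4.567/256.0 = 0.01784.
m_NMS-378 − m_NMS-7408 = −2.5 log₁₀(0.01784) = 4.37.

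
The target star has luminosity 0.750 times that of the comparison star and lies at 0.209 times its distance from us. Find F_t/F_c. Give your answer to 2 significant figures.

F = L/(4πd²), so F_t/F_c = (L_t/L_c) / (d_t/d_c)²
= 0.750 / (0.209)² = 0.750 / 0.04368 = 17.17.

17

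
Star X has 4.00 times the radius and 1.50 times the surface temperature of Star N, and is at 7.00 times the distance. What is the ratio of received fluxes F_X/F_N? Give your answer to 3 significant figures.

1.65

L_X/L_N = (R_X/R_N)²(T_X/T_N)⁴ = (4.00)² × (1.50)⁴ = 81.00.
F_X/F_N = (L_X/L_N)/(d_X/d_N)² = 81.00 / (7.00)² = 1.653.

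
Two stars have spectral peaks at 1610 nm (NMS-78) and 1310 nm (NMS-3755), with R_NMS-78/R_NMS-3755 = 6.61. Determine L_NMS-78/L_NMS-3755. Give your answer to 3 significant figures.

Wien's law gives T ∝ 1/λ_max, so T_NMS-78/T_NMS-3755 = λ_NMS-3755/λ_NMS-78 = 1310/1610 = 0.8137.
Then L ∝ R²T⁴ gives L_NMS-78/L_NMS-3755 = (6.61)² × (0.8137)⁴ = 43.69 × 0.4383 = 19.15.

19.2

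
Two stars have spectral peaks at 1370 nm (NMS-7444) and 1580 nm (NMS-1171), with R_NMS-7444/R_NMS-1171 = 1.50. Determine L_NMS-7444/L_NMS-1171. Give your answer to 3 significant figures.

Wien's law gives T ∝ 1/λ_max, so T_NMS-7444/T_NMS-1171 = λ_NMS-1171/λ_NMS-7444 = 1580/1370 = 1.153.
Then L ∝ R²T⁴ gives L_NMS-7444/L_NMS-1171 = (1.50)² × (1.153)⁴ = 2.250 × 1.769 = 3.980.

3.98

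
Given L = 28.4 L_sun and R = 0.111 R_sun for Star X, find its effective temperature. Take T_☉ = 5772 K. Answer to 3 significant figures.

T/T_☉ = (L/L_☉)^(1/4) / (R/R_☉)^(1/2)
T = 5772 × (28.4)^(1/4) / √(0.111) = 5772 × 2.308 / 0.3332 = 3.999×10^4 K.

4.00×10^4 K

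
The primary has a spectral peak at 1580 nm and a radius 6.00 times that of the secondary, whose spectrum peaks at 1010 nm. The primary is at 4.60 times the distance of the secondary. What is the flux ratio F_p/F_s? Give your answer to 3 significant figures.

Wien's law: T_p/T_s = λ_s/λ_p = 1010/1580 = 0.6392.
L_p/L_s = (R_p/R_s)²(T_p/T_s)⁴ = (6.00)²(0.6392)⁴ = 6.011.
F_p/F_s = (L_p/L_s)/(d_p/d_s)² = 6.011/(4.60)² = 0.2841.

0.284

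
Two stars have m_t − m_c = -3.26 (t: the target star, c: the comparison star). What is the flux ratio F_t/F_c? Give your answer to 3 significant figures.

F_t/F_c = 10^(−(m_t − m_c)/2.5) = 10^(3.26/2.5) = 10^1.304 = 20.14.

20.1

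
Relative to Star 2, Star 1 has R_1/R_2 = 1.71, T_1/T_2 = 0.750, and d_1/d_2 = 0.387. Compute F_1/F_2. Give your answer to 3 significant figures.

L_1/L_2 = (R_1/R_2)²(T_1/T_2)⁴ = (1.71)² × (0.750)⁴ = 0.9252.
F_1/F_2 = (L_1/L_2)/(d_1/d_2)² = 0.9252 / (0.387)² = 6.178.

6.18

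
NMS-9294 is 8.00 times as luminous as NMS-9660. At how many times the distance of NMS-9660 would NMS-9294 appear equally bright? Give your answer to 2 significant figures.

Equal flux requires L_NMS-9294/d_NMS-9294² = L_NMS-9660/d_NMS-9660², so d_NMS-9294/d_NMS-9660 = √(L_NMS-9294/L_NMS-9660)
= √(8.00) = 2.828.

2.8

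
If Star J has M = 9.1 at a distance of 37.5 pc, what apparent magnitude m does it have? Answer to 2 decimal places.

m = M + 5 log₁₀(d/10 pc) = 9.1 + 5 log₁₀(37.5/10)
  = 9.1 + 5 × 0.574 = 9.1 + 2.87 = 11.97.

11.97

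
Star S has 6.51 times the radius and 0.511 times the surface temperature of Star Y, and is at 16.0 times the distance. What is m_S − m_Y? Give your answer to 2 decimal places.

4.87

L_S/L_Y = (6.51)²(0.511)⁴ = 2.890.
F_S/F_Y = (L_S/L_Y)/(d_S/d_Y)² = 2.890/256.0 = 0.01129.
m_S − m_Y = −2.5 log₁₀(0.01129) = 4.87.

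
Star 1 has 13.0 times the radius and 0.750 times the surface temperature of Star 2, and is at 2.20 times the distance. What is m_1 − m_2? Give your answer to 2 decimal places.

-2.61

L_1/L_2 = (13.0)²(0.750)⁴ = 53.47.
F_1/F_2 = (L_1/L_2)/(d_1/d_2)² = 53.47/4.840 = 11.05.
m_1 − m_2 = −2.5 log₁₀(11.05) = -2.61.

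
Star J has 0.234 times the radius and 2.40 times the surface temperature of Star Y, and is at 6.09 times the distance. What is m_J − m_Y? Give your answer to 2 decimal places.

3.27

L_J/L_Y = (0.234)²(2.40)⁴ = 1.817.
F_J/F_Y = (L_J/L_Y)/(d_J/d_Y)² = 1.817/37.09 = 0.04898.
m_J − m_Y = −2.5 log₁₀(0.04898) = 3.27.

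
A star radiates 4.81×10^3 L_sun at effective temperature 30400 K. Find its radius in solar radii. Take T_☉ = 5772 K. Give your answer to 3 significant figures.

R/R_☉ = √(L/L_☉) / (T/T_☉)² = √(4.81×10^3) / (5.267)²
       = 69.35 / 27.74 = 2.500.

2.50 solar radii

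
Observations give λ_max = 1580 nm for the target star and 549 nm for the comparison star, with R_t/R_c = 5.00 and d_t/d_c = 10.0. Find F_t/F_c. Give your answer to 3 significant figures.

0.00364

Wien's law: T_t/T_c = λ_c/λ_t = 549/1580 = 0.3475.
L_t/L_c = (R_t/R_c)²(T_t/T_c)⁴ = (5.00)²(0.3475)⁴ = 0.3644.
F_t/F_c = (L_t/L_c)/(d_t/d_c)² = 0.3644/(10.0)² = 0.003644.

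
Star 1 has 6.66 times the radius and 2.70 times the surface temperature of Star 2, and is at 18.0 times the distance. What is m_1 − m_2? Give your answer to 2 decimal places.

L_1/L_2 = (6.66)²(2.70)⁴ = 2357.
F_1/F_2 = (L_1/L_2)/(d_1/d_2)² = 2357/324.0 = 7.275.
m_1 − m_2 = −2.5 log₁₀(7.275) = -2.15.

-2.15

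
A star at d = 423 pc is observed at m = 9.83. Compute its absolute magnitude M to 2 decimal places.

1.70

M = m − 5 log₁₀(d/10 pc) = 9.83 − 5 log₁₀(423/10)
  = 9.83 − 5 × 1.626 = 9.83 − 8.13 = 1.70.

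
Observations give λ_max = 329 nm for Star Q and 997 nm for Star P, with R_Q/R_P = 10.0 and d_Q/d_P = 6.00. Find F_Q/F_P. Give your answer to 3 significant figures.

Wien's law: T_Q/T_P = λ_P/λ_Q = 997/329 = 3.030.
L_Q/L_P = (R_Q/R_P)²(T_Q/T_P)⁴ = (10.0)²(3.030)⁴ = 8433.
F_Q/F_P = (L_Q/L_P)/(d_Q/d_P)² = 8433/(6.00)² = 234.3.

234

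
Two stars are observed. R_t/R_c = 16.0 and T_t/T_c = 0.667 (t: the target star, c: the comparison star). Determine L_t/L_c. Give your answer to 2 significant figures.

From the Stefan–Boltzmann law, L ∝ R²T⁴, so
L_t/L_c = (R_t/R_c)² (T_t/T_c)⁴ = (16.0)² × (0.667)⁴ = 256.0 × 0.1979 = 50.67.

51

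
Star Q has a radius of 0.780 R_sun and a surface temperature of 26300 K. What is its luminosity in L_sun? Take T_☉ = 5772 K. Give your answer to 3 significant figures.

262 L_sun

L/L_☉ = (R/R_☉)² (T/T_☉)⁴ = (0.780)² × (26300/5772)⁴
       = 0.6084 × (4.556)⁴ = 0.6084 × 431.0 = 262.2.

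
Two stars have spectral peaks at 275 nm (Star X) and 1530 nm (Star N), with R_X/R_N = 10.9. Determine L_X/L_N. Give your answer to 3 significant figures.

1.14×10^5

Wien's law gives T ∝ 1/λ_max, so T_X/T_N = λ_N/λ_X = 1530/275 = 5.564.
Then L ∝ R²T⁴ gives L_X/L_N = (10.9)² × (5.564)⁴ = 118.8 × 958.2 = 1.138×10^5.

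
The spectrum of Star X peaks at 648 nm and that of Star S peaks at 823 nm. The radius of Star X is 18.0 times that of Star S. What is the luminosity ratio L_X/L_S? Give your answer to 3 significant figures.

843

Wien's law gives T ∝ 1/λ_max, so T_X/T_S = λ_S/λ_X = 823/648 = 1.270.
Then L ∝ R²T⁴ gives L_X/L_S = (18.0)² × (1.270)⁴ = 324.0 × 2.602 = 843.0.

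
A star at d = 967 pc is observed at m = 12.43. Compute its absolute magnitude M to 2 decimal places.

2.50

M = m − 5 log₁₀(d/10 pc) = 12.43 − 5 log₁₀(967/10)
  = 12.43 − 5 × 1.985 = 12.43 − 9.93 = 2.50.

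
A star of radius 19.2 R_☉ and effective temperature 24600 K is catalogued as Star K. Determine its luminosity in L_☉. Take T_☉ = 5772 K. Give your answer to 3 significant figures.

L/L_☉ = (R/R_☉)² (T/T_☉)⁴ = (19.2)² × (24600/5772)⁴
       = 368.6 × (4.262)⁴ = 368.6 × 329.9 = 1.216×10^5.

1.22×10^5 L_☉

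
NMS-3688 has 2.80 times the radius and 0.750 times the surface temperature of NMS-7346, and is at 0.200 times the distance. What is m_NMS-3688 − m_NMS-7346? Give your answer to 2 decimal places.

L_NMS-3688/L_NMS-7346 = (2.80)²(0.750)⁴ = 2.481.
F_NMS-3688/F_NMS-7346 = (L_NMS-3688/L_NMS-7346)/(d_NMS-3688/d_NMS-7346)² = 2.481/0.04000 = 62.02.
m_NMS-3688 − m_NMS-7346 = −2.5 log₁₀(62.02) = -4.48.

-4.48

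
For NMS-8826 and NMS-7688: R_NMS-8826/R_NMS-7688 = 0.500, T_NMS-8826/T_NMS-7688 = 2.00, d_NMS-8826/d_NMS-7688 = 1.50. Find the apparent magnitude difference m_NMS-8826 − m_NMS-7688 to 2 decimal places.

-0.62

L_NMS-8826/L_NMS-7688 = (0.500)²(2.00)⁴ = 4.000.
F_NMS-8826/F_NMS-7688 = (L_NMS-8826/L_NMS-7688)/(d_NMS-8826/d_NMS-7688)² = 4.000/2.250 = 1.778.
m_NMS-8826 − m_NMS-7688 = −2.5 log₁₀(1.778) = -0.62.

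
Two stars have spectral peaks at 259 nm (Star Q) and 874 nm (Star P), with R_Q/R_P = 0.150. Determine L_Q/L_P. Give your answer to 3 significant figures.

2.92

Wien's law gives T ∝ 1/λ_max, so T_Q/T_P = λ_P/λ_Q = 874/259 = 3.375.
Then L ∝ R²T⁴ gives L_Q/L_P = (0.150)² × (3.375)⁴ = 0.02250 × 129.7 = 2.918.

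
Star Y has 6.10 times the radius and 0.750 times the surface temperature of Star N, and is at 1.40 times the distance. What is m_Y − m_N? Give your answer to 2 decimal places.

-1.95

L_Y/L_N = (6.10)²(0.750)⁴ = 11.77.
F_Y/F_N = (L_Y/L_N)/(d_Y/d_N)² = 11.77/1.960 = 6.007.
m_Y − m_N = −2.5 log₁₀(6.007) = -1.95.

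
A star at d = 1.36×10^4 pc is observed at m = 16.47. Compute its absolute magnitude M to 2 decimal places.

M = m − 5 log₁₀(d/10 pc) = 16.47 − 5 log₁₀(1.36×10^4/10)
  = 16.47 − 5 × 3.134 = 16.47 − 15.67 = 0.80.

0.80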